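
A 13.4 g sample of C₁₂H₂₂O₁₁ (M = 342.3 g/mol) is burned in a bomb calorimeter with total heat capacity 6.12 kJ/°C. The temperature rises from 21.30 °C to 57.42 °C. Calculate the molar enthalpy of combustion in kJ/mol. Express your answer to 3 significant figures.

ΔH = -5650 kJ/mol

ΔT = 57.42 − 21.30 = 36.12 °C
q_cal = C_cal × ΔT = 6.12 × 36.12 = 221.0544 kJ
n = 13.4 / 342.3 = 0.03915 mol
q_rxn = −q_cal = -221.0544 kJ
ΔH = -221.0544 / 0.03915 = -5646 kJ/mol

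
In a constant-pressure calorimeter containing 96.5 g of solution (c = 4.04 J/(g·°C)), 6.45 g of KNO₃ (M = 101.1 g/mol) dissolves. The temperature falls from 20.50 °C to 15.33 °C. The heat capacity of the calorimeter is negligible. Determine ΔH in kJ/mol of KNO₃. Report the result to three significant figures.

|ΔT| = |15.33 − 20.50| = 5.17 °C
|q_surr| = (96.5 × 4.04) × 5.17 = 389.86 × 5.17 = 2016 J
n(KNO₃) = 6.45 / 101.1 = 0.06380 mol
Temperature fell, so q_rxn = +|q_surr| = 2.016 kJ
ΔH = q_rxn / n = 31.60 kJ/mol

ΔH = 31.6 kJ/mol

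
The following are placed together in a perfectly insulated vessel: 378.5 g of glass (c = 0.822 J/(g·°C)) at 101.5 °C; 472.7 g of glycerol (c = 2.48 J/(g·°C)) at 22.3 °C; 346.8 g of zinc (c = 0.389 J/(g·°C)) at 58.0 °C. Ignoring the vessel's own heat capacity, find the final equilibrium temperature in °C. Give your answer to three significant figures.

Σ mᵢcᵢ(T − Tᵢ) = 0  ⇒  T = Σ mᵢcᵢTᵢ / Σ mᵢcᵢ
Σ mᵢcᵢ = 378.5×0.822 + 472.7×2.48 + 346.8×0.389 = 1618.3282
Σ mᵢcᵢTᵢ = 311.127×101.5 + 1172.296×22.3 + 134.9052×58.0 = 65546
T = 65546 / 1618.3282 = 40.50 °C

T_f = 40.5 °C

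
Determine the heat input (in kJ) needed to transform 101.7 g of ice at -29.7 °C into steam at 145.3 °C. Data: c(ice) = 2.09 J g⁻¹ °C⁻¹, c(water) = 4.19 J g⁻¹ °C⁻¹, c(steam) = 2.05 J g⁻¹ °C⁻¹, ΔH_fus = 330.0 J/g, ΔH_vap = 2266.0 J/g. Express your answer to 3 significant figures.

q = 322 kJ

q1 (heat ice -29.7→0.0 °C): 101.7 × 2.09 × 29.7 = 6313 J
q2 (melt at 0 °C): 101.7 × 330.0 = 33561 J
q3 (heat water 0.0→100.0 °C): 101.7 × 4.19 × 100.0 = 42612 J
q4 (vaporize at 100 °C): 101.7 × 2266.0 = 230452 J
q5 (heat steam 100.0→145.3 °C): 101.7 × 2.05 × 45.3 = 9444 J
Total: 6313 + 33561 + 42612 + 230452 + 9444 = 322382 J = 322 kJ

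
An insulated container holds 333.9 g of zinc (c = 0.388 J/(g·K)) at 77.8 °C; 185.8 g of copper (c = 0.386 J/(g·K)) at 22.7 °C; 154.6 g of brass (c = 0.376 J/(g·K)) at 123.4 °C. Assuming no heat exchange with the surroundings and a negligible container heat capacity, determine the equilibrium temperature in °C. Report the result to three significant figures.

T_f = 72.8 °C

Σ mᵢcᵢ(T − Tᵢ) = 0  ⇒  T = Σ mᵢcᵢTᵢ / Σ mᵢcᵢ
Σ mᵢcᵢ = 333.9×0.388 + 185.8×0.386 + 154.6×0.376 = 259.4016
Σ mᵢcᵢTᵢ = 129.5532×77.8 + 71.7188×22.7 + 58.1296×123.4 = 18880
T = 18880 / 259.4016 = 72.78 °C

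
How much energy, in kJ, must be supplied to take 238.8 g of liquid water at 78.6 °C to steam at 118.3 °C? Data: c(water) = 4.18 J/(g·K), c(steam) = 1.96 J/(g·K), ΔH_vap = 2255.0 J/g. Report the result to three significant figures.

q = 568 kJ

q1 (heat water 78.6→100.0 °C): 238.8 × 4.18 × 21.4 = 21361 J
q2 (vaporize at 100 °C): 238.8 × 2255.0 = 538494 J
q3 (heat steam 100.0→118.3 °C): 238.8 × 1.96 × 18.3 = 8565 J
Total: 21361 + 538494 + 8565 = 568420 J = 568 kJ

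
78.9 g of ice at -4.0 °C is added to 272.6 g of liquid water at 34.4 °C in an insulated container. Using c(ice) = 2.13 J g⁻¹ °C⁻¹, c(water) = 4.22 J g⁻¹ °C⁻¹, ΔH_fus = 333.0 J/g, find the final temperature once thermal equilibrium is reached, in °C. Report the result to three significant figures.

Heat to bring ice to 0 °C and melt it: q₁ = 78.9×2.13×4.0 + 78.9×333.0 = 26946 J
Heat the water can supply cooling to 0 °C: 272.6×4.22×34.4 = 39572.8 J > q₁, so all ice melts.
Energy balance: 272.6×4.22×(34.4 − T) = 26946 + 78.9×4.22×(T − 0)
1150.372(34.4 − T) = 26946 + 332.958 T
39572.8 − 26946 = 1483.330 T
T = 12626.8 / 1483.330 = 8.512 °C

T_f = 8.51 °C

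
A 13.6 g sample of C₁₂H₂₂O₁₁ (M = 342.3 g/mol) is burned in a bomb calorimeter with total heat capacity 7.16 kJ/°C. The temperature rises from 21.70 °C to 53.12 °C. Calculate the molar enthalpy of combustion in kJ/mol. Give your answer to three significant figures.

ΔT = 53.12 − 21.70 = 31.42 °C
q_cal = C_cal × ΔT = 7.16 × 31.42 = 224.9672 kJ
n = 13.6 / 342.3 = 0.03973 mol
q_rxn = −q_cal = -224.9672 kJ
ΔH = -224.9672 / 0.03973 = -5662 kJ/mol

ΔH = -5660 kJ/mol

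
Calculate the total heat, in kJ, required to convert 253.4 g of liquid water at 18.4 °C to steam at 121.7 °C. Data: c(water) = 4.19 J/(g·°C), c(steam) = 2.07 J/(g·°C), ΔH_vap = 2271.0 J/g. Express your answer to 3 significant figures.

q1 (heat water 18.4→100.0 °C): 253.4 × 4.19 × 81.6 = 86638 J
q2 (vaporize at 100 °C): 253.4 × 2271.0 = 575471 J
q3 (heat steam 100.0→121.7 °C): 253.4 × 2.07 × 21.7 = 11382 J
Total: 86638 + 575471 + 11382 = 673491 J = 673 kJ

q = 673 kJ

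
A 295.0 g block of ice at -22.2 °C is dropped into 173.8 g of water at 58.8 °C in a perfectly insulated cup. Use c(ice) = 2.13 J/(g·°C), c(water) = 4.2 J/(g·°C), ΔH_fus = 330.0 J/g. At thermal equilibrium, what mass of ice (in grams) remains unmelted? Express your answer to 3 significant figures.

Heat to warm all ice to 0 °C: 295.0×2.13×22.2 = 13949 J
Heat released by water cooling to 0 °C: 173.8×4.2×58.8 = 42922 J
42922 J < 13949 + 295.0×330.0 = 111299 J, so not all ice melts; final T = 0 °C.
Heat left for melting: 42922 − 13949 = 28973 J
Mass melted = 28973 / 330.0 = 87.80 g
Ice remaining = 295.0 − 87.80 = 207.20 g

m_ice remaining = 207 g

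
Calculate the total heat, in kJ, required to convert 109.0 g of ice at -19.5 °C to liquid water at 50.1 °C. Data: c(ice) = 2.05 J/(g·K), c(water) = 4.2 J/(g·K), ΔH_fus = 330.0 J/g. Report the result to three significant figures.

q1 (heat ice -19.5→0.0 °C): 109.0 × 2.05 × 19.5 = 4357 J
q2 (melt at 0 °C): 109.0 × 330.0 = 35970 J
q3 (heat water 0.0→50.1 °C): 109.0 × 4.2 × 50.1 = 22936 J
Total: 4357 + 35970 + 22936 = 63263 J = 63.3 kJ

q = 63.3 kJ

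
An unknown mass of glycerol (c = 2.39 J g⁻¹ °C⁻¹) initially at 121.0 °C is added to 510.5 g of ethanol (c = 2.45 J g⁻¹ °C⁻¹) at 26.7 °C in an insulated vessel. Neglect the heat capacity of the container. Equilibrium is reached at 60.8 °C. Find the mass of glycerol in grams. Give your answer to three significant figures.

m = 296 g

q_gained = (510.5 × 2.45) × (60.8 − 26.7) = 42650 J
q_lost = m × 2.39 × (121.0 − 60.8) = 143.878 m
m = 42650 / 143.878 = 296 g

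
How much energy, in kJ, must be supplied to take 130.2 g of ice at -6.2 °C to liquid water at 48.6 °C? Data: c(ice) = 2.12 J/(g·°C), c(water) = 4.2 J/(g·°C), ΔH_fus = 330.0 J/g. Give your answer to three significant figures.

q1 (heat ice -6.2→0.0 °C): 130.2 × 2.12 × 6.2 = 1711 J
q2 (melt at 0 °C): 130.2 × 330.0 = 42966 J
q3 (heat water 0.0→48.6 °C): 130.2 × 4.2 × 48.6 = 26576 J
Total: 1711 + 42966 + 26576 = 71253 J = 71.3 kJ

q = 71.3 kJ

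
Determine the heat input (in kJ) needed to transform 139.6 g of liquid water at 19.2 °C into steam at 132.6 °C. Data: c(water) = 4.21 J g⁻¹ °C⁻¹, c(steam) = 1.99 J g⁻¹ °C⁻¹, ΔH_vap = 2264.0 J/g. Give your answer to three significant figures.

q1 (heat water 19.2→100.0 °C): 139.6 × 4.21 × 80.8 = 47487 J
q2 (vaporize at 100 °C): 139.6 × 2264.0 = 316054 J
q3 (heat steam 100.0→132.6 °C): 139.6 × 1.99 × 32.6 = 9056 J
Total: 47487 + 316054 + 9056 = 372597 J = 373 kJ

q = 373 kJ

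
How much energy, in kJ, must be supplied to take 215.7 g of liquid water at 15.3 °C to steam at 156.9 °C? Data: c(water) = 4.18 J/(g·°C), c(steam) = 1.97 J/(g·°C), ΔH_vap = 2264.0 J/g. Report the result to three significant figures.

q1 (heat water 15.3→100.0 °C): 215.7 × 4.18 × 84.7 = 76368 J
q2 (vaporize at 100 °C): 215.7 × 2264.0 = 488345 J
q3 (heat steam 100.0→156.9 °C): 215.7 × 1.97 × 56.9 = 24178 J
Total: 76368 + 488345 + 24178 = 588891 J = 589 kJ

q = 589 kJ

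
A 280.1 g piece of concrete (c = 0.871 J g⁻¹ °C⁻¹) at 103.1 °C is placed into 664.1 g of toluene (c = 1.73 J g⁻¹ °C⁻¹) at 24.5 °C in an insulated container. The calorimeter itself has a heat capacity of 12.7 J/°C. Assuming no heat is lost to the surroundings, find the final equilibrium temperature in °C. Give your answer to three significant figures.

T_f = 38.1 °C

Heat lost by concrete = heat gained by toluene + calorimeter.
(280.1)(0.871)(103.1 − T) = [(664.1)(1.73) + 12.7](T − 24.5)
243.9671 (103.1 − T) = 1161.593 (T − 24.5)
25153 − 243.9671 T = 1161.593 T − 28459
53612 = 1405.5601 T
T = 38.14 °C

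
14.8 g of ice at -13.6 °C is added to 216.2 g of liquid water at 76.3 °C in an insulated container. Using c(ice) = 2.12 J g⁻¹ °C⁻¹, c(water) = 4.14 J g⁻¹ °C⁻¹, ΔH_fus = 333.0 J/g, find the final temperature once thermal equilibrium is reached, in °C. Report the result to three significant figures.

Heat to bring ice to 0 °C and melt it: q₁ = 14.8×2.12×13.6 + 14.8×333.0 = 5355.1 J
Heat the water can supply cooling to 0 °C: 216.2×4.14×76.3 = 68293.7 J > q₁, so all ice melts.
Energy balance: 216.2×4.14×(76.3 − T) = 5355.1 + 14.8×4.14×(T − 0)
895.068(76.3 − T) = 5355.1 + 61.272 T
68293.7 − 5355.1 = 956.340 T
T = 62938.6 / 956.340 = 65.81 °C

T_f = 65.8 °C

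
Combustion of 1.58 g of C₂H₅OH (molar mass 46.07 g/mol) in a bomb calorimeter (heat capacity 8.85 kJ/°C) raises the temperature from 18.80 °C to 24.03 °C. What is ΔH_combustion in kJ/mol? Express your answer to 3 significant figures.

ΔH = -1350 kJ/mol

ΔT = 24.03 − 18.80 = 5.23 °C
q_cal = C_cal × ΔT = 8.85 × 5.23 = 46.2855 kJ
n = 1.58 / 46.07 = 0.03430 mol
q_rxn = −q_cal = -46.2855 kJ
ΔH = -46.2855 / 0.03430 = -1349 kJ/mol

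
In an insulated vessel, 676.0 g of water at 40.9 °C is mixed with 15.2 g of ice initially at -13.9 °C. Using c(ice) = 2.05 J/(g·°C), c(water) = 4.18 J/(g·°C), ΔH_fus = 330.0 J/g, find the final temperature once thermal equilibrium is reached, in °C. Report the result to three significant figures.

Heat to bring ice to 0 °C and melt it: q₁ = 15.2×2.05×13.9 + 15.2×330.0 = 5449.1 J
Heat the water can supply cooling to 0 °C: 676.0×4.18×40.9 = 115570 J > q₁, so all ice melts.
Energy balance: 676.0×4.18×(40.9 − T) = 5449.1 + 15.2×4.18×(T − 0)
2825.68(40.9 − T) = 5449.1 + 63.536 T
115570 − 5449.1 = 2889.216 T
T = 110120.9 / 2889.216 = 38.11 °C

T_f = 38.1 °C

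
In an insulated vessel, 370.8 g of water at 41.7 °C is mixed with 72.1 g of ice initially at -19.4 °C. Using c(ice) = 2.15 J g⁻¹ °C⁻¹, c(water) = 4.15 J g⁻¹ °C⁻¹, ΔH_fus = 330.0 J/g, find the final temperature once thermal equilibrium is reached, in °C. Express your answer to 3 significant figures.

Heat to bring ice to 0 °C and melt it: q₁ = 72.1×2.15×19.4 + 72.1×330.0 = 26800 J
Heat the water can supply cooling to 0 °C: 370.8×4.15×41.7 = 64168.8 J > q₁, so all ice melts.
Energy balance: 370.8×4.15×(41.7 − T) = 26800 + 72.1×4.15×(T − 0)
1538.82(41.7 − T) = 26800 + 299.215 T
64168.8 − 26800 = 1838.035 T
T = 37368.8 / 1838.035 = 20.33 °C

T_f = 20.3 °C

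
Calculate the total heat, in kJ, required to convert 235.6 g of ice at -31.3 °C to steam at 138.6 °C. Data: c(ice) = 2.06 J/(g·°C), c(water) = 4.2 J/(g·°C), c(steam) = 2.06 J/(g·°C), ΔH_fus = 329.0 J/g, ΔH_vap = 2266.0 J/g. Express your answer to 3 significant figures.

q1 (heat ice -31.3→0.0 °C): 235.6 × 2.06 × 31.3 = 15191 J
q2 (melt at 0 °C): 235.6 × 329.0 = 77512 J
q3 (heat water 0.0→100.0 °C): 235.6 × 4.2 × 100.0 = 98952 J
q4 (vaporize at 100 °C): 235.6 × 2266.0 = 533870 J
q5 (heat steam 100.0→138.6 °C): 235.6 × 2.06 × 38.6 = 18734 J
Total: 15191 + 77512 + 98952 + 533870 + 18734 = 744259 J = 744 kJ

q = 744 kJ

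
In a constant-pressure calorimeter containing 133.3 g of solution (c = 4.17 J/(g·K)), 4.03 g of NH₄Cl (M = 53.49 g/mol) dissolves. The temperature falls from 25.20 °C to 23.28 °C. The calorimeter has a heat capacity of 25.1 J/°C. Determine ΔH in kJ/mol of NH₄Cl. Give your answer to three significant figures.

|ΔT| = |23.28 − 25.20| = 1.92 °C
|q_surr| = (133.3 × 4.17 + 25.1) × 1.92 = 580.961 × 1.92 = 1115 J
n(NH₄Cl) = 4.03 / 53.49 = 0.07534 mol
Temperature fell, so q_rxn = +|q_surr| = 1.115 kJ
ΔH = q_rxn / n = 14.80 kJ/mol

ΔH = 14.8 kJ/mol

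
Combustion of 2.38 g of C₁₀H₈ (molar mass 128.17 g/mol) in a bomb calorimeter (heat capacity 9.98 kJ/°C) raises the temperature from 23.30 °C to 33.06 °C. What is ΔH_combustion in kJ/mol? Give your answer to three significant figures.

ΔH = -5250 kJ/mol

ΔT = 33.06 − 23.30 = 9.76 °C
q_cal = C_cal × ΔT = 9.98 × 9.76 = 97.4048 kJ
n = 2.38 / 128.17 = 0.01857 mol
q_rxn = −q_cal = -97.4048 kJ
ΔH = -97.4048 / 0.01857 = -5245 kJ/mol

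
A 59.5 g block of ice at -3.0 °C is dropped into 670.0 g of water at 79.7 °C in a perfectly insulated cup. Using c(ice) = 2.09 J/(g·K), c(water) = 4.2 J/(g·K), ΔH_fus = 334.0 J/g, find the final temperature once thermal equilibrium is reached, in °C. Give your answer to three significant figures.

T_f = 66.6 °C

Heat to bring ice to 0 °C and melt it: q₁ = 59.5×2.09×3.0 + 59.5×334.0 = 20246 J
Heat the water can supply cooling to 0 °C: 670.0×4.2×79.7 = 224276 J > q₁, so all ice melts.
Energy balance: 670.0×4.2×(79.7 − T) = 20246 + 59.5×4.2×(T − 0)
2814(79.7 − T) = 20246 + 249.9 T
224276 − 20246 = 3063.9 T
T = 204030 / 3063.9 = 66.59 °C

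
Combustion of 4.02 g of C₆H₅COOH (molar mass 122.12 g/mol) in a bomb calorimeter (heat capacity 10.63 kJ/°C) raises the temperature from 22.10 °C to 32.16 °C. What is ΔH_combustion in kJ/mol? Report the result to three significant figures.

ΔT = 32.16 − 22.10 = 10.06 °C
q_cal = C_cal × ΔT = 10.63 × 10.06 = 106.9378 kJ
n = 4.02 / 122.12 = 0.03292 mol
q_rxn = −q_cal = -106.9378 kJ
ΔH = -106.9378 / 0.03292 = -3248 kJ/mol

ΔH = -3250 kJ/mol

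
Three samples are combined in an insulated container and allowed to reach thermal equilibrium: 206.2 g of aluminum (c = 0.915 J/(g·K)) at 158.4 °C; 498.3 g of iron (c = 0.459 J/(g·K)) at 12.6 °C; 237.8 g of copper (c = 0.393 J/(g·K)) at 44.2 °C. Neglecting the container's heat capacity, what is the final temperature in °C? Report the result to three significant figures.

Σ mᵢcᵢ(T − Tᵢ) = 0  ⇒  T = Σ mᵢcᵢTᵢ / Σ mᵢcᵢ
Σ mᵢcᵢ = 206.2×0.915 + 498.3×0.459 + 237.8×0.393 = 510.8481
Σ mᵢcᵢTᵢ = 188.673×158.4 + 228.7197×12.6 + 93.4554×44.2 = 36898
T = 36898 / 510.8481 = 72.23 °C

T_f = 72.2 °C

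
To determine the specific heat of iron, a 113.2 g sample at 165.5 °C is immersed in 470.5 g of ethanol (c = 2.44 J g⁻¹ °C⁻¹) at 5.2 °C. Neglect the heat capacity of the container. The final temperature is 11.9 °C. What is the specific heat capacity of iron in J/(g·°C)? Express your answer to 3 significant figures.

c = 0.442 J/(g·°C)

q_gained = (470.5 × 2.44) × (11.9 − 5.2) = 7692 J
q_lost = 113.2 × c × (165.5 − 11.9) = 17387.52 c
Set equal: c = 7692 / 17387.52 = 0.442 J/(g·°C)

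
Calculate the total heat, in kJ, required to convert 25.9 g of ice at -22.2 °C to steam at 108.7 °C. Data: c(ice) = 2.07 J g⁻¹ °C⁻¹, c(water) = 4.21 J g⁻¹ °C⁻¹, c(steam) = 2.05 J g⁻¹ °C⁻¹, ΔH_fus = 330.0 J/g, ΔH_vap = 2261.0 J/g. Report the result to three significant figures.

q1 (heat ice -22.2→0.0 °C): 25.9 × 2.07 × 22.2 = 1190 J
q2 (melt at 0 °C): 25.9 × 330.0 = 8547 J
q3 (heat water 0.0→100.0 °C): 25.9 × 4.21 × 100.0 = 10904 J
q4 (vaporize at 100 °C): 25.9 × 2261.0 = 58560 J
q5 (heat steam 100.0→108.7 °C): 25.9 × 2.05 × 8.7 = 462 J
Total: 1190 + 8547 + 10904 + 58560 + 462 = 79663 J = 79.7 kJ

q = 79.7 kJ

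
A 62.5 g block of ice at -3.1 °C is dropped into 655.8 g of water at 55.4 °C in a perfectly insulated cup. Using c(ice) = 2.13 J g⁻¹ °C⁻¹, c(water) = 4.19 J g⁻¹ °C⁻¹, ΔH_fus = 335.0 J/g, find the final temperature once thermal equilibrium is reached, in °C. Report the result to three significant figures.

Heat to bring ice to 0 °C and melt it: q₁ = 62.5×2.13×3.1 + 62.5×335.0 = 21350 J
Heat the water can supply cooling to 0 °C: 655.8×4.19×55.4 = 152228 J > q₁, so all ice melts.
Energy balance: 655.8×4.19×(55.4 − T) = 21350 + 62.5×4.19×(T − 0)
2747.802(55.4 − T) = 21350 + 261.875 T
152228 − 21350 = 3009.677 T
T = 130878 / 3009.677 = 43.49 °C

T_f = 43.5 °C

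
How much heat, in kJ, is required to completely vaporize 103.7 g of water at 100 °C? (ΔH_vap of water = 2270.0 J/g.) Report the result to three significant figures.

q = 235 kJ

q = m × ΔH_vap = 103.7 × 2270.0 = 235400 J = 235 kJ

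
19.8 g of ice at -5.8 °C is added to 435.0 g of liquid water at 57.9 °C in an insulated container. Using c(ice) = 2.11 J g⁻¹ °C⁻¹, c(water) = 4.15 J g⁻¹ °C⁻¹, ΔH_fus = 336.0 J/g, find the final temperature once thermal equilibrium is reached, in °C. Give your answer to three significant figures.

Heat to bring ice to 0 °C and melt it: q₁ = 19.8×2.11×5.8 + 19.8×336.0 = 6895.1 J
Heat the water can supply cooling to 0 °C: 435.0×4.15×57.9 = 104524 J > q₁, so all ice melts.
Energy balance: 435.0×4.15×(57.9 − T) = 6895.1 + 19.8×4.15×(T − 0)
1805.25(57.9 − T) = 6895.1 + 82.17 T
104524 − 6895.1 = 1887.42 T
T = 97628.9 / 1887.42 = 51.73 °C

T_f = 51.7 °C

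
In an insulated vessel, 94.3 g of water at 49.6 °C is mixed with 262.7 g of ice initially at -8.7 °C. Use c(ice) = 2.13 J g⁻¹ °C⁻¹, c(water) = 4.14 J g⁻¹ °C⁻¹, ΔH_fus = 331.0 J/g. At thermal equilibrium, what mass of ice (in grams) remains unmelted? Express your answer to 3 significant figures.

m_ice remaining = 219 g

Heat to warm all ice to 0 °C: 262.7×2.13×8.7 = 4868.1 J
Heat released by water cooling to 0 °C: 94.3×4.14×49.6 = 19364 J
19364 J < 4868.1 + 262.7×331.0 = 91821.8 J, so not all ice melts; final T = 0 °C.
Heat left for melting: 19364 − 4868.1 = 14495.9 J
Mass melted = 14495.9 / 331.0 = 43.79 g
Ice remaining = 262.7 − 43.79 = 218.91 g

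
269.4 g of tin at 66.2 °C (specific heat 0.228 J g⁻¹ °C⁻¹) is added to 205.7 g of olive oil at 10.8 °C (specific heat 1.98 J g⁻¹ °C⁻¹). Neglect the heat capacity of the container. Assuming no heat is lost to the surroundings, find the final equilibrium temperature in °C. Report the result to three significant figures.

Heat lost by tin = heat gained by olive oil.
(269.4)(0.228)(66.2 − T) = (205.7)(1.98)(T − 10.8)
61.4232 (66.2 − T) = 407.286 (T − 10.8)
4066.2 − 61.4232 T = 407.286 T − 4398.7
8464.9 = 468.7092 T
T = 18.06 °C

T_f = 18.1 °C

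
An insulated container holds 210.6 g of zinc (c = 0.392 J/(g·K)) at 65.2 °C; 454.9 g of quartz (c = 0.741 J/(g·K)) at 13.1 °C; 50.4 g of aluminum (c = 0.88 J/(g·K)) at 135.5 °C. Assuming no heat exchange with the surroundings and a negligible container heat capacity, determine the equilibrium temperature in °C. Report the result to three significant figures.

Σ mᵢcᵢ(T − Tᵢ) = 0  ⇒  T = Σ mᵢcᵢTᵢ / Σ mᵢcᵢ
Σ mᵢcᵢ = 210.6×0.392 + 454.9×0.741 + 50.4×0.88 = 463.9881
Σ mᵢcᵢTᵢ = 82.5552×65.2 + 337.0809×13.1 + 44.352×135.5 = 15808
T = 15808 / 463.9881 = 34.07 °C

T_f = 34.1 °C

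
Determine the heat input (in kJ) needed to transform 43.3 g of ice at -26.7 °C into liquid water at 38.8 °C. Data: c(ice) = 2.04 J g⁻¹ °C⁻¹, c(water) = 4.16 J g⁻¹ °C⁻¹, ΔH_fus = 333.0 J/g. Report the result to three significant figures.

q1 (heat ice -26.7→0.0 °C): 43.3 × 2.04 × 26.7 = 2358 J
q2 (melt at 0 °C): 43.3 × 333.0 = 14419 J
q3 (heat water 0.0→38.8 °C): 43.3 × 4.16 × 38.8 = 6989 J
Total: 2358 + 14419 + 6989 = 23766 J = 23.8 kJ

q = 23.8 kJ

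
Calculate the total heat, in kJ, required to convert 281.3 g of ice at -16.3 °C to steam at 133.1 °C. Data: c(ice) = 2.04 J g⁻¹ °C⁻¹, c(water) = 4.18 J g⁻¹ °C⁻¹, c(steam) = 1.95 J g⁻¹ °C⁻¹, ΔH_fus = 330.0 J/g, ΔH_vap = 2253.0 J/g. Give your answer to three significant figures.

q1 (heat ice -16.3→0.0 °C): 281.3 × 2.04 × 16.3 = 9354 J
q2 (melt at 0 °C): 281.3 × 330.0 = 92829 J
q3 (heat water 0.0→100.0 °C): 281.3 × 4.18 × 100.0 = 117583 J
q4 (vaporize at 100 °C): 281.3 × 2253.0 = 633769 J
q5 (heat steam 100.0→133.1 °C): 281.3 × 1.95 × 33.1 = 18157 J
Total: 9354 + 92829 + 117583 + 633769 + 18157 = 871692 J = 872 kJ

q = 872 kJ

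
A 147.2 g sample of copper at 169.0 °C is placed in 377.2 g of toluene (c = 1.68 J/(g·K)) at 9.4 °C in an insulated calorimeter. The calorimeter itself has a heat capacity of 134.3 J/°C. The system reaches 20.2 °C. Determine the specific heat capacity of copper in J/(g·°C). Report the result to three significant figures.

q_gained = (377.2 × 1.68 + 134.3) × (20.2 − 9.4) = 8294 J
q_lost = 147.2 × c × (169.0 − 20.2) = 21903.36 c
Set equal: c = 8294 / 21903.36 = 0.379 J/(g·°C)

c = 0.379 J/(g·°C)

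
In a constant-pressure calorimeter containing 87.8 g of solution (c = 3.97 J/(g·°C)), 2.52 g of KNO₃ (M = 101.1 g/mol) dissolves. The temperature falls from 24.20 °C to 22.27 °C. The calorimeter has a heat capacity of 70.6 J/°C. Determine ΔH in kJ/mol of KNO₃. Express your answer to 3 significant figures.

|ΔT| = |22.27 − 24.20| = 1.93 °C
|q_surr| = (87.8 × 3.97 + 70.6) × 1.93 = 419.166 × 1.93 = 809.0 J
n(KNO₃) = 2.52 / 101.1 = 0.02493 mol
Temperature fell, so q_rxn = +|q_surr| = 0.8090 kJ
ΔH = q_rxn / n = 32.45 kJ/mol

ΔH = 32.5 kJ/mol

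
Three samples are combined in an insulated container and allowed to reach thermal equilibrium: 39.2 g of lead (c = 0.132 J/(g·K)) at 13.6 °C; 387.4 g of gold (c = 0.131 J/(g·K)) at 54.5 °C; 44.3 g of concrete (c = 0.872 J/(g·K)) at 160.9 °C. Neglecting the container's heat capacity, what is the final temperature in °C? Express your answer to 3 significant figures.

Σ mᵢcᵢ(T − Tᵢ) = 0  ⇒  T = Σ mᵢcᵢTᵢ / Σ mᵢcᵢ
Σ mᵢcᵢ = 39.2×0.132 + 387.4×0.131 + 44.3×0.872 = 94.5534
Σ mᵢcᵢTᵢ = 5.1744×13.6 + 50.7494×54.5 + 38.6296×160.9 = 9051.7
T = 9051.7 / 94.5534 = 95.73 °C

T_f = 95.7 °C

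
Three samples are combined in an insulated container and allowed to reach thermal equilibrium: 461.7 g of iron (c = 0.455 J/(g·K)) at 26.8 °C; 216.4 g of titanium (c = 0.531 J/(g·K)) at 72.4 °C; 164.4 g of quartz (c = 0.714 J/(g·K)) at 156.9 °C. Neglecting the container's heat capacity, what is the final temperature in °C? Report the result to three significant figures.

Σ mᵢcᵢ(T − Tᵢ) = 0  ⇒  T = Σ mᵢcᵢTᵢ / Σ mᵢcᵢ
Σ mᵢcᵢ = 461.7×0.455 + 216.4×0.531 + 164.4×0.714 = 442.3635
Σ mᵢcᵢTᵢ = 210.0735×26.8 + 114.9084×72.4 + 117.3816×156.9 = 32367
T = 32367 / 442.3635 = 73.17 °C

T_f = 73.2 °C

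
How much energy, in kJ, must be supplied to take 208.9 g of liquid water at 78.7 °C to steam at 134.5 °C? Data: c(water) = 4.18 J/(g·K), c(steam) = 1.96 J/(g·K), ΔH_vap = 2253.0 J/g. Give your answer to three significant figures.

q = 503 kJ

q1 (heat water 78.7→100.0 °C): 208.9 × 4.18 × 21.3 = 18599 J
q2 (vaporize at 100 °C): 208.9 × 2253.0 = 470652 J
q3 (heat steam 100.0→134.5 °C): 208.9 × 1.96 × 34.5 = 14126 J
Total: 18599 + 470652 + 14126 = 503377 J = 503 kJ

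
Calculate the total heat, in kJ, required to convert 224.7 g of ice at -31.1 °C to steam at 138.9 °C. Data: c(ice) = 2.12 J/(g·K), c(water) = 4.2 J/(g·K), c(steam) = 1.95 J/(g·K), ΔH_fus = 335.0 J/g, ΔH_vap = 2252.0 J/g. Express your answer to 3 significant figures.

q = 708 kJ

q1 (heat ice -31.1→0.0 °C): 224.7 × 2.12 × 31.1 = 14815 J
q2 (melt at 0 °C): 224.7 × 335.0 = 75275 J
q3 (heat water 0.0→100.0 °C): 224.7 × 4.2 × 100.0 = 94374 J
q4 (vaporize at 100 °C): 224.7 × 2252.0 = 506024 J
q5 (heat steam 100.0→138.9 °C): 224.7 × 1.95 × 38.9 = 17045 J
Total: 14815 + 75275 + 94374 + 506024 + 17045 = 707533 J = 708 kJ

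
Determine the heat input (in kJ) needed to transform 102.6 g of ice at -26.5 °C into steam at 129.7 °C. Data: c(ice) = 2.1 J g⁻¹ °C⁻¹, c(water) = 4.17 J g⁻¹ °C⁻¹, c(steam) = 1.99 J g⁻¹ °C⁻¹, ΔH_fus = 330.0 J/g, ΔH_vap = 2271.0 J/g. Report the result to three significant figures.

q1 (heat ice -26.5→0.0 °C): 102.6 × 2.1 × 26.5 = 5710 J
q2 (melt at 0 °C): 102.6 × 330.0 = 33858 J
q3 (heat water 0.0→100.0 °C): 102.6 × 4.17 × 100.0 = 42784 J
q4 (vaporize at 100 °C): 102.6 × 2271.0 = 233005 J
q5 (heat steam 100.0→129.7 °C): 102.6 × 1.99 × 29.7 = 6064 J
Total: 5710 + 33858 + 42784 + 233005 + 6064 = 321421 J = 321 kJ

q = 321 kJ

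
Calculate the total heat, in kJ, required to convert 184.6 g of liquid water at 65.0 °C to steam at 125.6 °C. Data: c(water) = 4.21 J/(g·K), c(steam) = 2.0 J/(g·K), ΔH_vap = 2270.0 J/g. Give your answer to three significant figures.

q = 456 kJ

q1 (heat water 65.0→100.0 °C): 184.6 × 4.21 × 35.0 = 27201 J
q2 (vaporize at 100 °C): 184.6 × 2270.0 = 419042 J
q3 (heat steam 100.0→125.6 °C): 184.6 × 2.0 × 25.6 = 9452 J
Total: 27201 + 419042 + 9452 = 455695 J = 456 kJ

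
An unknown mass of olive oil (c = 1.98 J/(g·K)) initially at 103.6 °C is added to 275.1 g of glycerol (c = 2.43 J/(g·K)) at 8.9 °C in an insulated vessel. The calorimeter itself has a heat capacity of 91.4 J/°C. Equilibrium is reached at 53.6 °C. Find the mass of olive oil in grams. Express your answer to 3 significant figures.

q_gained = (275.1 × 2.43 + 91.4) × (53.6 − 8.9) = 33970 J
q_lost = m × 1.98 × (103.6 − 53.6) = 99 m
m = 33970 / 99 = 343 g

m = 343 g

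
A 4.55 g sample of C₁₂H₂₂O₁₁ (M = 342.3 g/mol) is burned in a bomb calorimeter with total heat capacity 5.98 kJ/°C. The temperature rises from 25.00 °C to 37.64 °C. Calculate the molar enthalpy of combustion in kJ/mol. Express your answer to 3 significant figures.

ΔH = -5690 kJ/mol

ΔT = 37.64 − 25.00 = 12.64 °C
q_cal = C_cal × ΔT = 5.98 × 12.64 = 75.5872 kJ
n = 4.55 / 342.3 = 0.01329 mol
q_rxn = −q_cal = -75.5872 kJ
ΔH = -75.5872 / 0.01329 = -5688 kJ/mol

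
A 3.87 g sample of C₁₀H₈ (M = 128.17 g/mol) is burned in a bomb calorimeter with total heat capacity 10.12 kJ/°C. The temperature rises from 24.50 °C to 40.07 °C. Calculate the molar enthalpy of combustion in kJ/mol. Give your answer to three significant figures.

ΔT = 40.07 − 24.50 = 15.57 °C
q_cal = C_cal × ΔT = 10.12 × 15.57 = 157.5684 kJ
n = 3.87 / 128.17 = 0.03019 mol
q_rxn = −q_cal = -157.5684 kJ
ΔH = -157.5684 / 0.03019 = -5219 kJ/mol

ΔH = -5220 kJ/mol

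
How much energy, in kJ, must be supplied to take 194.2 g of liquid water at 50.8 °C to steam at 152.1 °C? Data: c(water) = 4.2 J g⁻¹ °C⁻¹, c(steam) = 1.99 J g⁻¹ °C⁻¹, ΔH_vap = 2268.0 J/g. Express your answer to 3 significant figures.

q1 (heat water 50.8→100.0 °C): 194.2 × 4.2 × 49.2 = 40129 J
q2 (vaporize at 100 °C): 194.2 × 2268.0 = 440446 J
q3 (heat steam 100.0→152.1 °C): 194.2 × 1.99 × 52.1 = 20134 J
Total: 40129 + 440446 + 20134 = 500709 J = 501 kJ

q = 501 kJ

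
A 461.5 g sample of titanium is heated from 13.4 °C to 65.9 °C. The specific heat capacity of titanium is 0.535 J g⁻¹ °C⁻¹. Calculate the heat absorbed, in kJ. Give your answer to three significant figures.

q = 13.0 kJ

q = m c ΔT = 461.5 × 0.535 × (65.9 − 13.4)
q = 461.5 × 0.535 × 52.5 = 12960 J = 13.0 kJ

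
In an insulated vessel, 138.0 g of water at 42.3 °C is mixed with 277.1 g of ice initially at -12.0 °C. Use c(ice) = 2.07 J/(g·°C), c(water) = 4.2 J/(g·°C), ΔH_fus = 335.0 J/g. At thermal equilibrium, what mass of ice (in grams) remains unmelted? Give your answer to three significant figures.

Heat to warm all ice to 0 °C: 277.1×2.07×12.0 = 6883.2 J
Heat released by water cooling to 0 °C: 138.0×4.2×42.3 = 24517 J
24517 J < 6883.2 + 277.1×335.0 = 99711.7 J, so not all ice melts; final T = 0 °C.
Heat left for melting: 24517 − 6883.2 = 17633.8 J
Mass melted = 17633.8 / 335.0 = 52.64 g
Ice remaining = 277.1 − 52.64 = 224.46 g

m_ice remaining = 224 g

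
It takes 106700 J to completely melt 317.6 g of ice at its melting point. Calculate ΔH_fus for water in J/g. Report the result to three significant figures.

ΔH_fus = 336 J/g

ΔH_fus = q / m = 106700 / 317.6 = 336 J/g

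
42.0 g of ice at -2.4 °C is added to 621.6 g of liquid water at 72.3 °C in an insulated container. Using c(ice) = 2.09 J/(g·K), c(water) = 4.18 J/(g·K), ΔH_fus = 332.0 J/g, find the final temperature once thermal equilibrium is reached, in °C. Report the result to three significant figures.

T_f = 62.6 °C

Heat to bring ice to 0 °C and melt it: q₁ = 42.0×2.09×2.4 + 42.0×332.0 = 14155 J
Heat the water can supply cooling to 0 °C: 621.6×4.18×72.3 = 187856 J > q₁, so all ice melts.
Energy balance: 621.6×4.18×(72.3 − T) = 14155 + 42.0×4.18×(T − 0)
2598.288(72.3 − T) = 14155 + 175.56 T
187856 − 14155 = 2773.848 T
T = 173701 / 2773.848 = 62.62 °C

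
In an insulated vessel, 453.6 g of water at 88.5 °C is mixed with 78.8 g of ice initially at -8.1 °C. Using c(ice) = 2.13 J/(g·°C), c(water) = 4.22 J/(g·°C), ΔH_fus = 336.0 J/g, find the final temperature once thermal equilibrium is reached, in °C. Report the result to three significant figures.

Heat to bring ice to 0 °C and melt it: q₁ = 78.8×2.13×8.1 + 78.8×336.0 = 27836 J
Heat the water can supply cooling to 0 °C: 453.6×4.22×88.5 = 169406 J > q₁, so all ice melts.
Energy balance: 453.6×4.22×(88.5 − T) = 27836 + 78.8×4.22×(T − 0)
1914.192(88.5 − T) = 27836 + 332.536 T
169406 − 27836 = 2246.728 T
T = 141570 / 2246.728 = 63.01 °C

T_f = 63.0 °C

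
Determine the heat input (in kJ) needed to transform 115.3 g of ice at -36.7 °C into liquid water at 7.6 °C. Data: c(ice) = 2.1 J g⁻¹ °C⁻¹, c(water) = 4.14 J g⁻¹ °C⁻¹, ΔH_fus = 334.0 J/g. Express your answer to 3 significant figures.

q1 (heat ice -36.7→0.0 °C): 115.3 × 2.1 × 36.7 = 8886 J
q2 (melt at 0 °C): 115.3 × 334.0 = 38510 J
q3 (heat water 0.0→7.6 °C): 115.3 × 4.14 × 7.6 = 3628 J
Total: 8886 + 38510 + 3628 = 51024 J = 51.0 kJ

q = 51.0 kJ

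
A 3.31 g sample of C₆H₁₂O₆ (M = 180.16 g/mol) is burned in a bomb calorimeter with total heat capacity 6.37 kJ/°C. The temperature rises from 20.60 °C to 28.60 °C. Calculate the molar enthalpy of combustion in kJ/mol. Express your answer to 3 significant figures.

ΔH = -2770 kJ/mol

ΔT = 28.60 − 20.60 = 8.00 °C
q_cal = C_cal × ΔT = 6.37 × 8.00 = 50.96 kJ
n = 3.31 / 180.16 = 0.01837 mol
q_rxn = −q_cal = -50.96 kJ
ΔH = -50.96 / 0.01837 = -2774 kJ/mol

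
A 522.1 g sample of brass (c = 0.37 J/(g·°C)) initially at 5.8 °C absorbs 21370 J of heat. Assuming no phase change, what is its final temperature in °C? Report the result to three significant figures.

ΔT = q / (m c) = 21370 / (522.1 × 0.37) = 110.6 °C
T_f = 5.8 + 110.6 = 116.4 °C

T_f = 116 °C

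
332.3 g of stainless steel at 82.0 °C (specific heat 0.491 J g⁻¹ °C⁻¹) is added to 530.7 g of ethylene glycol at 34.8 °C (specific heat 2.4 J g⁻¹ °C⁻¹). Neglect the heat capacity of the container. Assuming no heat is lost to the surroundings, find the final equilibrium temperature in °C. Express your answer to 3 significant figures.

Heat lost by stainless steel = heat gained by ethylene glycol.
(332.3)(0.491)(82.0 − T) = (530.7)(2.4)(T − 34.8)
163.1593 (82.0 − T) = 1273.68 (T − 34.8)
13379 − 163.1593 T = 1273.68 T − 44324
57703 = 1436.8393 T
T = 40.16 °C

T_f = 40.2 °C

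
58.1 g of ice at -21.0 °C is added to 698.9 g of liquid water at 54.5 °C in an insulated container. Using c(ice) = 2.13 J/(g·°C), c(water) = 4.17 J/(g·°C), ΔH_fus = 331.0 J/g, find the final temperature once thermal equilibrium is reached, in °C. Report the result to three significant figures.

Heat to bring ice to 0 °C and melt it: q₁ = 58.1×2.13×21.0 + 58.1×331.0 = 21830 J
Heat the water can supply cooling to 0 °C: 698.9×4.17×54.5 = 158836 J > q₁, so all ice melts.
Energy balance: 698.9×4.17×(54.5 − T) = 21830 + 58.1×4.17×(T − 0)
2914.413(54.5 − T) = 21830 + 242.277 T
158836 − 21830 = 3156.690 T
T = 137006 / 3156.690 = 43.40 °C

T_f = 43.4 °C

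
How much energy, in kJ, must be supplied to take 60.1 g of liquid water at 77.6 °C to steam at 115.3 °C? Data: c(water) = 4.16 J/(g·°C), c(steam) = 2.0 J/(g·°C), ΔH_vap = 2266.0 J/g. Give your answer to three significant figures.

q = 144 kJ

q1 (heat water 77.6→100.0 °C): 60.1 × 4.16 × 22.4 = 5600 J
q2 (vaporize at 100 °C): 60.1 × 2266.0 = 136187 J
q3 (heat steam 100.0→115.3 °C): 60.1 × 2.0 × 15.3 = 1839 J
Total: 5600 + 136187 + 1839 = 143626 J = 144 kJ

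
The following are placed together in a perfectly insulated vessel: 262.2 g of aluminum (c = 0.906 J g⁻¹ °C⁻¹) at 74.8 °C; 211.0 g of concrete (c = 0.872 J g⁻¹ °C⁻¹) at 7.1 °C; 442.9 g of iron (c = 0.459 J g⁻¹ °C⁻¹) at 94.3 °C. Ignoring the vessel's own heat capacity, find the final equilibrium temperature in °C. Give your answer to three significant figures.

T_f = 61.2 °C

Σ mᵢcᵢ(T − Tᵢ) = 0  ⇒  T = Σ mᵢcᵢTᵢ / Σ mᵢcᵢ
Σ mᵢcᵢ = 262.2×0.906 + 211.0×0.872 + 442.9×0.459 = 624.8363
Σ mᵢcᵢTᵢ = 237.5532×74.8 + 183.992×7.1 + 203.2911×94.3 = 38246
T = 38246 / 624.8363 = 61.21 °C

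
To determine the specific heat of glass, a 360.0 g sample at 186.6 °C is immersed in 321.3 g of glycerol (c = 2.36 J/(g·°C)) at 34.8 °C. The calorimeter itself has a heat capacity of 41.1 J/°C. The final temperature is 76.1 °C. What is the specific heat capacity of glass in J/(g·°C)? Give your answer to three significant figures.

c = 0.830 J/(g·°C)

q_gained = (321.3 × 2.36 + 41.1) × (76.1 − 34.8) = 33010 J
q_lost = 360.0 × c × (186.6 − 76.1) = 39780 c
Set equal: c = 33010 / 39780 = 0.830 J/(g·°C)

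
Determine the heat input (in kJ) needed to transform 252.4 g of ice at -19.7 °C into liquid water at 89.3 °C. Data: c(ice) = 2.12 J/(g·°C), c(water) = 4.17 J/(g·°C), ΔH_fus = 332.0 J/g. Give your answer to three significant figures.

q = 188 kJ

q1 (heat ice -19.7→0.0 °C): 252.4 × 2.12 × 19.7 = 10541 J
q2 (melt at 0 °C): 252.4 × 332.0 = 83797 J
q3 (heat water 0.0→89.3 °C): 252.4 × 4.17 × 89.3 = 93989 J
Total: 10541 + 83797 + 93989 = 188327 J = 188 kJ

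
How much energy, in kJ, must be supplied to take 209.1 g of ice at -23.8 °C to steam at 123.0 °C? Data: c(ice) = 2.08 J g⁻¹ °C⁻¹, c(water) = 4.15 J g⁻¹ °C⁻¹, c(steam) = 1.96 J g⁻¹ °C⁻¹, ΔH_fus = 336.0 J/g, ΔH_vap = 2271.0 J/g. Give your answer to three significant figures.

q1 (heat ice -23.8→0.0 °C): 209.1 × 2.08 × 23.8 = 10351 J
q2 (melt at 0 °C): 209.1 × 336.0 = 70258 J
q3 (heat water 0.0→100.0 °C): 209.1 × 4.15 × 100.0 = 86777 J
q4 (vaporize at 100 °C): 209.1 × 2271.0 = 474866 J
q5 (heat steam 100.0→123.0 °C): 209.1 × 1.96 × 23.0 = 9426 J
Total: 10351 + 70258 + 86777 + 474866 + 9426 = 651678 J = 652 kJ

q = 652 kJ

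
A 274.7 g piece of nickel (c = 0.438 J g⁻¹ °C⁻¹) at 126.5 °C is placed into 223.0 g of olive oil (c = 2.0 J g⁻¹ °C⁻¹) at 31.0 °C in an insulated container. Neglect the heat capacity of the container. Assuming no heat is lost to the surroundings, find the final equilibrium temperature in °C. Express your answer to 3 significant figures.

Heat lost by nickel = heat gained by olive oil.
(274.7)(0.438)(126.5 − T) = (223.0)(2.0)(T − 31.0)
120.3186 (126.5 − T) = 446 (T − 31.0)
15220 − 120.3186 T = 446 T − 13826
29046 = 566.3186 T
T = 51.29 °C

T_f = 51.3 °C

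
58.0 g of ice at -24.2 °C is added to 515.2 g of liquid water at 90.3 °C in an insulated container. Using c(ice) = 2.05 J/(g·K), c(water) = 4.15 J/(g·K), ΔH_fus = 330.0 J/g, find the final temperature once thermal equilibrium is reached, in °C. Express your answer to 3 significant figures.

T_f = 71.9 °C

Heat to bring ice to 0 °C and melt it: q₁ = 58.0×2.05×24.2 + 58.0×330.0 = 22017 J
Heat the water can supply cooling to 0 °C: 515.2×4.15×90.3 = 193069 J > q₁, so all ice melts.
Energy balance: 515.2×4.15×(90.3 − T) = 22017 + 58.0×4.15×(T − 0)
2138.08(90.3 − T) = 22017 + 240.7 T
193069 − 22017 = 2378.78 T
T = 171052 / 2378.78 = 71.91 °C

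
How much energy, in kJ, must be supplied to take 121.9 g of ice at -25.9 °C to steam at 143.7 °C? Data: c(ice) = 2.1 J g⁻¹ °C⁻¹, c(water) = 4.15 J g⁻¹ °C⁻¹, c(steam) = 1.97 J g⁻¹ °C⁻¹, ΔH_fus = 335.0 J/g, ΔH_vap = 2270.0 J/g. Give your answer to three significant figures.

q1 (heat ice -25.9→0.0 °C): 121.9 × 2.1 × 25.9 = 6630 J
q2 (melt at 0 °C): 121.9 × 335.0 = 40837 J
q3 (heat water 0.0→100.0 °C): 121.9 × 4.15 × 100.0 = 50589 J
q4 (vaporize at 100 °C): 121.9 × 2270.0 = 276713 J
q5 (heat steam 100.0→143.7 °C): 121.9 × 1.97 × 43.7 = 10494 J
Total: 6630 + 40837 + 50589 + 276713 + 10494 = 385263 J = 385 kJ

q = 385 kJ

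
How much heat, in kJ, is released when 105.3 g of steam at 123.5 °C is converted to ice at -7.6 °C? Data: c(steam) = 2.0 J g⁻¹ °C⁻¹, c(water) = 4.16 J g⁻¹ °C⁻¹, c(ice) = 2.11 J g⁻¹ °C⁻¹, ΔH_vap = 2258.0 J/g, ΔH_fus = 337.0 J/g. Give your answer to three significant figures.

q = 324 kJ

q1 (cool steam 123.5→100 °C): 105.3 × 2.0 × 23.5 = 4949 J
q2 (condense at 100 °C): 105.3 × 2258.0 = 237767 J
q3 (cool water 100→0 °C): 105.3 × 4.16 × 100.0 = 43805 J
q4 (freeze at 0 °C): 105.3 × 337.0 = 35486 J
q5 (cool ice 0→-7.6 °C): 105.3 × 2.11 × 7.6 = 1689 J
Total: 4949 + 237767 + 43805 + 35486 + 1689 = 323696 J = 324 kJ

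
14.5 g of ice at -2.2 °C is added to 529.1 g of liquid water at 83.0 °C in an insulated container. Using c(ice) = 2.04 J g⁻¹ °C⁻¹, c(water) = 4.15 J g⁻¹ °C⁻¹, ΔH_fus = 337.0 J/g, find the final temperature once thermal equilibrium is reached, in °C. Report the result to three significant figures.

T_f = 78.6 °C

Heat to bring ice to 0 °C and melt it: q₁ = 14.5×2.04×2.2 + 14.5×337.0 = 4951.6 J
Heat the water can supply cooling to 0 °C: 529.1×4.15×83.0 = 182248 J > q₁, so all ice melts.
Energy balance: 529.1×4.15×(83.0 − T) = 4951.6 + 14.5×4.15×(T − 0)
2195.765(83.0 − T) = 4951.6 + 60.175 T
182248 − 4951.6 = 2255.940 T
T = 177296.4 / 2255.940 = 78.59 °C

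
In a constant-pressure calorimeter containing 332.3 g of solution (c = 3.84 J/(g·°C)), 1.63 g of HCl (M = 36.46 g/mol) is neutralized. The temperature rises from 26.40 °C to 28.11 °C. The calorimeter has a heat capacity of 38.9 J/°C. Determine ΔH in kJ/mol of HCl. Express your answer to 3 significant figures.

ΔH = -50.3 kJ/mol

|ΔT| = |28.11 − 26.40| = 1.71 °C
|q_surr| = (332.3 × 3.84 + 38.9) × 1.71 = 1314.932 × 1.71 = 2249 J
n(HCl) = 1.63 / 36.46 = 0.04471 mol
Temperature rose, so q_rxn = −|q_surr| = -2.249 kJ
ΔH = q_rxn / n = -50.30 kJ/mol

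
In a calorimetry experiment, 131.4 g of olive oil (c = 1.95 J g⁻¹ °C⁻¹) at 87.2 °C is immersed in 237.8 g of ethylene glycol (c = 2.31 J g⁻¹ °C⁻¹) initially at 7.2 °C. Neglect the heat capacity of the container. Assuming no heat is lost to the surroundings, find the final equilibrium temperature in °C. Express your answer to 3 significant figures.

T_f = 32.6 °C

Heat lost by olive oil = heat gained by ethylene glycol.
(131.4)(1.95)(87.2 − T) = (237.8)(2.31)(T − 7.2)
256.23 (87.2 − T) = 549.318 (T − 7.2)
22343 − 256.23 T = 549.318 T − 3955.1
26298.1 = 805.548 T
T = 32.646 °C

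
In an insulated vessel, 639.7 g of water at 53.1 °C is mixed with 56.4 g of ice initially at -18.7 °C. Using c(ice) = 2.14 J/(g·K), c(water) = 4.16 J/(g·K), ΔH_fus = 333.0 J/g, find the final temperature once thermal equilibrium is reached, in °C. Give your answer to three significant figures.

T_f = 41.5 °C

Heat to bring ice to 0 °C and melt it: q₁ = 56.4×2.14×18.7 + 56.4×333.0 = 21038 J
Heat the water can supply cooling to 0 °C: 639.7×4.16×53.1 = 141307 J > q₁, so all ice melts.
Energy balance: 639.7×4.16×(53.1 − T) = 21038 + 56.4×4.16×(T − 0)
2661.152(53.1 − T) = 21038 + 234.624 T
141307 − 21038 = 2895.776 T
T = 120269 / 2895.776 = 41.53 °C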